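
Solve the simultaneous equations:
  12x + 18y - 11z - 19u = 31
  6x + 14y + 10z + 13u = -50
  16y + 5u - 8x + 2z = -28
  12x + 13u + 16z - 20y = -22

Row-reduce the augmented matrix:
R1 ← R1 / (12).
R2 ← R2 − 6·R1.
R3 ← R3 + 8·R1.
R4 ← R4 − 12·R1.
R2 ← R2 / (5).
R1 ← R1 − 3/2·R2.
R3 ← R3 − 28·R2.
R4 ← R4 + 38·R2.
R3 ← R3 / (-1382/15).
R1 ← R1 + 167/30·R3.
R2 ← R2 − 31/10·R3.
R4 ← R4 − 724/5·R3.
R4 ← R4 / (-4889/691).
R1 ← R1 + 711/2764·R4.
R2 ← R2 − 7/2764·R4.
R3 ← R3 − 2005/1382·R4.
Reading off the reduced rows gives x = 0, y = -1, z = -1, u = -2.

x = 0, y = -1, z = -1, u = -2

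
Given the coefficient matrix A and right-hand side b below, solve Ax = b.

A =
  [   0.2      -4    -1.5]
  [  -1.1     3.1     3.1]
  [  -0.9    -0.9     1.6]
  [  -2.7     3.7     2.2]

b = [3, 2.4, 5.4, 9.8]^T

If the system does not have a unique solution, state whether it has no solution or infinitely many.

x_1 = -5, x_2 = -1, x_3 = 0

Row-reduce the augmented matrix:
R1 ← R1 / (1/5).
R2 ← R2 + 11/10·R1.
R3 ← R3 + 9/10·R1.
R4 ← R4 + 27/10·R1.
R2 ← R2 / (-189/10).
R1 ← R1 + 20·R2.
R3 ← R3 + 189/10·R2.
R4 ← R4 + 503/10·R2.
Swap R3 and R4.
R3 ← R3 / (-821/189).
R1 ← R1 + 775/378·R3.
R2 ← R2 − 103/378·R3.
R4 reduces to 0 = 0, so the extra equation is consistent.
Reading off the reduced rows gives x_1 = -5, x_2 = -1, x_3 = 0.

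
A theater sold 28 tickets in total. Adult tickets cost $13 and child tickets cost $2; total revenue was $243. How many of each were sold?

Let a = adult tickets, c = child tickets.
  a + c = 28
  13a + 2c = 243
From equation 1: a = 28 − c.
Substitute into equation 2 and solve: c = 11.
Then a = 17.

adult tickets: 17, child tickets: 11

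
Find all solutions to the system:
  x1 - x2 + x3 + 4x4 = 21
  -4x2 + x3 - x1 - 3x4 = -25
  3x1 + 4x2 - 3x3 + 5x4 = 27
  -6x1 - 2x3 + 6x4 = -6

x1 = 3, x2 = 4, x3 = 6, x4 = 4

Row-reduce the augmented matrix:
R2 ← R2 + 1·R1.
R3 ← R3 − 3·R1.
R4 ← R4 + 6·R1.
R2 ← R2 / (-5).
R1 ← R1 + 1·R2.
R3 ← R3 − 7·R2.
R4 ← R4 + 6·R2.
R3 ← R3 / (-16/5).
R1 ← R1 − 3/5·R3.
R2 ← R2 + 2/5·R3.
R4 ← R4 − 8/5·R3.
R4 ← R4 / (26).
R1 ← R1 − 11/4·R4.
R2 ← R2 − 1/2·R4.
R3 ← R3 − 7/4·R4.
Reading off the reduced rows gives x1 = 3, x2 = 4, x3 = 6, x4 = 4.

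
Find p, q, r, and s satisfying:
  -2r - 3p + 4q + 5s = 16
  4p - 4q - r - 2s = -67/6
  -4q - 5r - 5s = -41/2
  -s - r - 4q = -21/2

Row-reduce the augmented matrix:
R1 ← R1 / (-3).
R2 ← R2 − 4·R1.
R2 ← R2 / (4/3).
R1 ← R1 + 4/3·R2.
R3 ← R3 + 4·R2.
R4 ← R4 + 4·R2.
R3 ← R3 / (-16).
R1 ← R1 + 3·R3.
R2 ← R2 + 11/4·R3.
R4 ← R4 + 12·R3.
R4 ← R4 / (25/4).
R1 ← R1 − 21/16·R4.
R2 ← R2 − 125/64·R4.
R3 ← R3 + 9/16·R4.
Reading off the reduced rows gives p = 1/3, q = 2, r = 1/2, s = 2.

p = 1/3, q = 2, r = 1/2, s = 2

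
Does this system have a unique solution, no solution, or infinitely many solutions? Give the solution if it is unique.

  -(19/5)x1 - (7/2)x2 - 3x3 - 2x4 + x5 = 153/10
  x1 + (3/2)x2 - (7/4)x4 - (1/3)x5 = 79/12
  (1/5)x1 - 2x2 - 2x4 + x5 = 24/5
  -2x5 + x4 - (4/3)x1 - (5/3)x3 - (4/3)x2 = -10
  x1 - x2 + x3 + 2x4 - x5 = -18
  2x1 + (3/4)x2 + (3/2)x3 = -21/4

Row-reduce the augmented matrix:
R1 ← R1 / (-19/5).
R2 ← R2 − 1·R1.
R3 ← R3 − 1/5·R1.
R4 ← R4 + 4/3·R1.
R5 ← R5 − 1·R1.
R6 ← R6 − 2·R1.
R2 ← R2 / (11/19).
R1 ← R1 − 35/38·R2.
R3 ← R3 + 83/38·R2.
R4 ← R4 + 2/19·R2.
R5 ← R5 + 73/38·R2.
R6 ← R6 + 83/76·R2.
R3 ← R3 / (-69/22).
R1 ← R1 − 45/22·R3.
R2 ← R2 + 15/11·R3.
R4 ← R4 + 25/33·R3.
R5 ← R5 + 53/22·R3.
R6 ← R6 + 69/44·R3.
R4 ← R4 / (3205/828).
R1 ← R1 + 65/23·R4.
R2 ← R2 − 33/46·R4.
R3 ← R3 − 941/276·R4.
R5 ← R5 − 589/276·R4.
R5 ← R5 / (-1604/9615).
R1 ← R1 + 963/641·R5.
R2 ← R2 − 92/9615·R5.
R3 ← R3 − 19214/9615·R5.
R4 ← R4 + 6344/9615·R5.
R6 reduces to 0 = 0, so the extra equation is consistent.
Reading off the reduced rows gives x1 = -6, x2 = 3, x3 = 3, x4 = -5, x5 = 2.

x1 = -6, x2 = 3, x3 = 3, x4 = -5, x5 = 2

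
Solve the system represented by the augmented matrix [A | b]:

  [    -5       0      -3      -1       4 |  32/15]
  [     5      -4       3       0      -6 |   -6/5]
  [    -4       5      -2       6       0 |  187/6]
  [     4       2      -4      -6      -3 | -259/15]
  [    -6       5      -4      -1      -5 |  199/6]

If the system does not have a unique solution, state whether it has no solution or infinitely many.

Row-reduce the augmented matrix:
R1 ← R1 / (-5).
R2 ← R2 − 5·R1.
R3 ← R3 + 4·R1.
R4 ← R4 − 4·R1.
R5 ← R5 + 6·R1.
R2 ← R2 / (-4).
R3 ← R3 − 5·R2.
R4 ← R4 − 2·R2.
R5 ← R5 − 5·R2.
R3 ← R3 / (2/5).
R1 ← R1 − 3/5·R3.
R4 ← R4 + 32/5·R3.
R5 ← R5 + 2/5·R3.
R4 ← R4 / (163/2).
R1 ← R1 + 65/8·R4.
R2 ← R2 − 1/4·R4.
R3 ← R3 − 111/8·R4.
R5 ← R5 − 9/2·R4.
R5 ← R5 / (-2106/163).
R1 ← R1 + 927/652·R5.
R2 ← R2 − 255/326·R5.
R3 ← R3 − 921/652·R5.
R4 ← R4 + 184/163·R5.
Reading off the reduced rows gives x_1 = -3, x_2 = 1/2, x_3 = -1/3, x_4 = 8/3, x_5 = -14/5.

x_1 = -3, x_2 = 1/2, x_3 = -1/3, x_4 = 8/3, x_5 = -14/5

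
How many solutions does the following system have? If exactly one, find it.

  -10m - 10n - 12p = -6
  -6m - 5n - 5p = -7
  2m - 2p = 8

infinitely many solutions

Row-reduce:
R1 ← R1 / (-10).
R2 ← R2 + 6·R1.
R3 ← R3 − 2·R1.
R1 ← R1 − 1·R2.
R3 ← R3 + 2·R2.
Rank is 2 with 3 unknowns, leaving p free.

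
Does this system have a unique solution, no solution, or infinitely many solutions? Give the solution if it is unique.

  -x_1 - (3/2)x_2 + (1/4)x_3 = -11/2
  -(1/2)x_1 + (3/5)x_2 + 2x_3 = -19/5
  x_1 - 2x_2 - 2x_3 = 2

Row-reduce the augmented matrix:
R1 ← R1 / (-1).
R2 ← R2 + 1/2·R1.
R3 ← R3 − 1·R1.
R2 ← R2 / (27/20).
R1 ← R1 − 3/2·R2.
R3 ← R3 + 7/2·R2.
R3 ← R3 / (28/9).
R1 ← R1 + 7/3·R3.
R2 ← R2 − 25/18·R3.
Reading off the reduced rows gives x_1 = 2, x_2 = 2, x_3 = -2.

x_1 = 2, x_2 = 2, x_3 = -2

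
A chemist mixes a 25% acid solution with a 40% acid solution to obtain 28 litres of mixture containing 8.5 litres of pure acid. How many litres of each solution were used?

litres of solution A: 18, litres of solution B: 10

Let a = litres of solution A, b = litres of solution B.
  a + b = 28
  (1/4)a + (2/5)b = 17/2
From equation 1: a = 28 − b.
Substitute into equation 2 and solve: b = 10.
Then a = 18.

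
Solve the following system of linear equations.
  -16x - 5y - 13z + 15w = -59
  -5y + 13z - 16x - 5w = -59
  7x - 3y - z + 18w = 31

infinitely many solutions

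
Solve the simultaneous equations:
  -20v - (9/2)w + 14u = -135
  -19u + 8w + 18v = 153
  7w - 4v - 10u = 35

Row-reduce:
R1 ← R1 / (14).
R2 ← R2 + 19·R1.
R3 ← R3 + 10·R1.
R2 ← R2 / (-64/7).
R1 ← R1 + 10/7·R2.
R3 ← R3 + 128/7·R2.
Row 3 reduces to 0 = -1, a contradiction. The system is inconsistent.

no solution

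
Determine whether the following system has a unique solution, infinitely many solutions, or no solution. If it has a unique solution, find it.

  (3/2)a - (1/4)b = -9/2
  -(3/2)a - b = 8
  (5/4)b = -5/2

no solution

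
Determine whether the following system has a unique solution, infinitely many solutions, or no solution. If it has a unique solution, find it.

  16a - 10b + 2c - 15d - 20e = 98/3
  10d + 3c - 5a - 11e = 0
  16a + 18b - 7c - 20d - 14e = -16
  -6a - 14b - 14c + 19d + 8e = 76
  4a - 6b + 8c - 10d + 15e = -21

Row-reduce the augmented matrix:
R1 ← R1 / (16).
R2 ← R2 + 5·R1.
R3 ← R3 − 16·R1.
R4 ← R4 + 6·R1.
R5 ← R5 − 4·R1.
R2 ← R2 / (-25/8).
R1 ← R1 + 5/8·R2.
R3 ← R3 − 28·R2.
R4 ← R4 + 71/4·R2.
R5 ← R5 + 7/2·R2.
R3 ← R3 / (587/25).
R1 ← R1 + 3/5·R3.
R2 ← R2 + 29/25·R3.
R4 ← R4 + 846/25·R3.
R5 ← R5 − 86/25·R3.
R4 ← R4 / (26178/587).
R1 ← R1 + 535/587·R4.
R2 ← R2 − 475/1174·R4.
R3 ← R3 − 1065/587·R4.
R5 ← R5 + 10825/587·R4.
R5 ← R5 / (173704/13089).
R1 ← R1 + 51824/13089·R5.
R2 ← R2 + 20167/26178·R5.
R3 ← R3 + 7081/4363·R5.
R4 ← R4 + 33937/13089·R5.
Reading off the reduced rows gives a = 1/3, b = -5/2, c = -3, d = 1/3, e = -2/3.

a = 1/3, b = -5/2, c = -3, d = 1/3, e = -2/3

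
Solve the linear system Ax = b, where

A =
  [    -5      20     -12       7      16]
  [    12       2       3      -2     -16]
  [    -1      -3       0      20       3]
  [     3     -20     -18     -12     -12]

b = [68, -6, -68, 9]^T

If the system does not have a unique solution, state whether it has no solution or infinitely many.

Row-reduce:
R1 ← R1 / (-5).
R2 ← R2 − 12·R1.
R3 ← R3 + 1·R1.
R4 ← R4 − 3·R1.
R2 ← R2 / (50).
R1 ← R1 + 4·R2.
R3 ← R3 + 7·R2.
R4 ← R4 + 8·R2.
R3 ← R3 / (-303/250).
R1 ← R1 − 42/125·R3.
R2 ← R2 + 129/250·R3.
R4 ← R4 + 3666/125·R3.
R4 ← R4 / (-51071/101).
R1 ← R1 − 557/101·R4.
R2 ← R2 + 859/101·R4.
R3 ← R3 + 5168/303·R4.
Rank is 4 with 5 unknowns, leaving x_5 free.

infinitely many solutions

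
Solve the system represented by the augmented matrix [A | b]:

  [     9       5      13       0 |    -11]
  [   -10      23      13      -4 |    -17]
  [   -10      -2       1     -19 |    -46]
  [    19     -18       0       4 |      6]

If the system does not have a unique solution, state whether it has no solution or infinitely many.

Row-reduce:
R1 ← R1 / (9).
R2 ← R2 + 10·R1.
R3 ← R3 + 10·R1.
R4 ← R4 − 19·R1.
R2 ← R2 / (257/9).
R1 ← R1 − 5/9·R2.
R3 ← R3 − 32/9·R2.
R4 ← R4 + 257/9·R2.
R3 ← R3 / (3091/257).
R1 ← R1 − 234/257·R3.
R2 ← R2 − 247/257·R3.
Rank is 3 with 4 unknowns, leaving x_4 free.

infinitely many solutions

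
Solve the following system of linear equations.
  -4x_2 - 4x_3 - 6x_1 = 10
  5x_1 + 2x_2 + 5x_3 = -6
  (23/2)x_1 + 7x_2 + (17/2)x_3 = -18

Row-reduce:
R1 ← R1 / (-6).
R2 ← R2 − 5·R1.
R3 ← R3 − 23/2·R1.
R2 ← R2 / (-4/3).
R1 ← R1 − 2/3·R2.
R3 ← R3 + 2/3·R2.
Rank is 2 with 3 unknowns, leaving x_3 free.

infinitely many solutions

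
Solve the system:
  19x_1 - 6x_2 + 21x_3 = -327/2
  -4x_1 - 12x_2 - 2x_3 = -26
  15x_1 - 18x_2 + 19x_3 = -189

no solution

Row-reduce:
R1 ← R1 / (19).
R2 ← R2 + 4·R1.
R3 ← R3 − 15·R1.
R2 ← R2 / (-252/19).
R1 ← R1 + 6/19·R2.
R3 ← R3 + 252/19·R2.
Row 3 reduces to 0 = 1/2, a contradiction. The system is inconsistent.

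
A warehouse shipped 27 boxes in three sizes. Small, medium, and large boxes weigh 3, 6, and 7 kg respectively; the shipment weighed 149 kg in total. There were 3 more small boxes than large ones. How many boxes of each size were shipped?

Let s = small boxes, m = medium boxes, l = large boxes.
  s + l + m = 27
  3s + 6m + 7l = 149
  s - l = 3
Row-reduce the augmented matrix:
R2 ← R2 − 3·R1.
R3 ← R3 − 1·R1.
R2 ← R2 / (3).
R1 ← R1 − 1·R2.
R3 ← R3 + 1·R2.
R3 ← R3 / (-2/3).
R1 ← R1 + 1/3·R3.
R2 ← R2 − 4/3·R3.
Reading off the reduced rows gives s = 5, m = 20, l = 2.

small boxes: 5, medium boxes: 20, large boxes: 2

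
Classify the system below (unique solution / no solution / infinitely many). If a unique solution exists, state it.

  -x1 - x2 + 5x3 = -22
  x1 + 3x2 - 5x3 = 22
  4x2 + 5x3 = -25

x1 = -3, x2 = 0, x3 = -5

Row-reduce the augmented matrix:
R1 ← R1 / (-1).
R2 ← R2 − 1·R1.
R2 ← R2 / (2).
R1 ← R1 − 1·R2.
R3 ← R3 − 4·R2.
R3 ← R3 / (5).
R1 ← R1 + 5·R3.
Reading off the reduced rows gives x1 = -3, x2 = 0, x3 = -5.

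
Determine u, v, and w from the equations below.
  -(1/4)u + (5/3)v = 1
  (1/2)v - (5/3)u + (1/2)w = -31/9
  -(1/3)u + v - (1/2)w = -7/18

u = 8/3, v = 1, w = 1

Row-reduce the augmented matrix:
R1 ← R1 / (-1/4).
R2 ← R2 + 5/3·R1.
R3 ← R3 + 1/3·R1.
R2 ← R2 / (-191/18).
R1 ← R1 + 20/3·R2.
R3 ← R3 + 11/9·R2.
R3 ← R3 / (-213/382).
R1 ← R1 + 60/191·R3.
R2 ← R2 + 9/191·R3.
Reading off the reduced rows gives u = 8/3, v = 1, w = 1.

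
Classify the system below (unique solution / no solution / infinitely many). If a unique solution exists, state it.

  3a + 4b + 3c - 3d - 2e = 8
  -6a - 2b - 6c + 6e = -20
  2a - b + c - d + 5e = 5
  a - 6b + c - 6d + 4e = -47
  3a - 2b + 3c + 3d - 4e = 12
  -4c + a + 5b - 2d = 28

Row-reduce the augmented matrix:
R1 ← R1 / (3).
R2 ← R2 + 6·R1.
R3 ← R3 − 2·R1.
R4 ← R4 − 1·R1.
R5 ← R5 − 3·R1.
R6 ← R6 − 1·R1.
R2 ← R2 / (6).
R1 ← R1 − 4/3·R2.
R3 ← R3 + 11/3·R2.
R4 ← R4 + 22/3·R2.
R5 ← R5 + 6·R2.
R6 ← R6 − 11/3·R2.
R3 ← R3 / (-1).
R1 ← R1 − 1·R3.
R6 ← R6 + 5·R3.
R4 ← R4 / (-37/3).
R1 ← R1 + 7/3·R4.
R2 ← R2 + 1·R4.
R3 ← R3 − 8/3·R4.
R6 ← R6 − 16·R4.
Swap R5 and R6.
R5 ← R5 / (-1077/37).
R1 ← R1 − 566/111·R5.
R2 ← R2 + 9/37·R5.
R3 ← R3 + 668/111·R5.
R4 ← R4 + 64/111·R5.
R6 reduces to 0 = 0, so the extra equation is consistent.
Reading off the reduced rows gives a = 6, b = 4, c = -3, d = 5, e = 1.

a = 6, b = 4, c = -3, d = 5, e = 1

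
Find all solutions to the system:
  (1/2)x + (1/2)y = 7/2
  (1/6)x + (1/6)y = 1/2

Row-reduce:
R1 ← R1 / (1/2).
R2 ← R2 − 1/6·R1.
Row 2 reduces to 0 = -2/3, a contradiction. The system is inconsistent.

no solution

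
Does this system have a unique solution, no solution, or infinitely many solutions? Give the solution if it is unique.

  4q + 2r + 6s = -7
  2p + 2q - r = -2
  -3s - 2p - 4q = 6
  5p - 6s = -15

no solution

Row-reduce:
Swap R1 and R2.
R1 ← R1 / (2).
R3 ← R3 + 2·R1.
R4 ← R4 − 5·R1.
R2 ← R2 / (4).
R1 ← R1 − 1·R2.
R3 ← R3 + 2·R2.
R4 ← R4 + 5·R2.
Swap R3 and R4.
R3 ← R3 / (5).
R1 ← R1 + 1·R3.
R2 ← R2 − 1/2·R3.
Row 4 reduces to 0 = 1/2, a contradiction. The system is inconsistent.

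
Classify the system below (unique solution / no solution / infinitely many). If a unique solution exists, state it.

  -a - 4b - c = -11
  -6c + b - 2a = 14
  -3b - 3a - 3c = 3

Row-reduce the augmented matrix:
R1 ← R1 / (-1).
R2 ← R2 + 2·R1.
R3 ← R3 + 3·R1.
R2 ← R2 / (9).
R1 ← R1 − 4·R2.
R3 ← R3 − 9·R2.
R3 ← R3 / (4).
R1 ← R1 − 25/9·R3.
R2 ← R2 + 4/9·R3.
Reading off the reduced rows gives a = -5, b = 4, c = 0.

a = -5, b = 4, c = 0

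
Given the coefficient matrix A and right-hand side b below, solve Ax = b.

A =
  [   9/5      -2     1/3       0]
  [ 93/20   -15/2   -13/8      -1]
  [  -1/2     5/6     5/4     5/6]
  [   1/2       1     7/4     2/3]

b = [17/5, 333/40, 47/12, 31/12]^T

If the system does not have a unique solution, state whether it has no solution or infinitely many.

no solution

Row-reduce:
R1 ← R1 / (9/5).
R2 ← R2 − 93/20·R1.
R3 ← R3 + 1/2·R1.
R4 ← R4 − 1/2·R1.
R2 ← R2 / (-7/3).
R1 ← R1 + 10/9·R2.
R3 ← R3 − 5/18·R2.
R4 ← R4 − 14/9·R2.
R3 ← R3 / (1055/1008).
R1 ← R1 − 115/84·R3.
R2 ← R2 − 179/168·R3.
Row 4 reduces to 0 = 4/3, a contradiction. The system is inconsistent.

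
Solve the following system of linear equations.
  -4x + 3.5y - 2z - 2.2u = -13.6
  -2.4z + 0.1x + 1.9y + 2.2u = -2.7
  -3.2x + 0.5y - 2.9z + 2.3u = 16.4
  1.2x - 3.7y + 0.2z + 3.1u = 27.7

x = -3, y = -6, z = -1, u = 3

Row-reduce the augmented matrix:
R1 ← R1 / (-4).
R2 ← R2 − 1/10·R1.
R3 ← R3 + 16/5·R1.
R4 ← R4 − 6/5·R1.
R2 ← R2 / (159/80).
R1 ← R1 + 7/8·R2.
R3 ← R3 + 23/10·R2.
R4 ← R4 + 53/20·R2.
R3 ← R3 / (-1315/318).
R1 ← R1 + 92/159·R3.
R2 ← R2 + 196/159·R3.
R4 ← R4 + 11/3·R3.
R4 ← R4 / (-32939/65750).
R1 ← R1 − 19032/32875·R4.
R2 ← R2 + 28634/32875·R4.
R3 ← R3 + 52011/32875·R4.
Reading off the reduced rows gives x = -3, y = -6, z = -1, u = 3.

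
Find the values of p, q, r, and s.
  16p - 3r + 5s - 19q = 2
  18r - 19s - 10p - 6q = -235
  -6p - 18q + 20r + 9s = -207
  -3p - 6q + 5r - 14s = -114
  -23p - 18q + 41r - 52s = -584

Row-reduce the augmented matrix:
R1 ← R1 / (16).
R2 ← R2 + 10·R1.
R3 ← R3 + 6·R1.
R4 ← R4 + 3·R1.
R5 ← R5 + 23·R1.
R2 ← R2 / (-143/8).
R1 ← R1 + 19/16·R2.
R3 ← R3 + 201/8·R2.
R4 ← R4 + 153/16·R2.
R5 ← R5 + 725/16·R2.
R3 ← R3 / (-542/143).
R1 ← R1 + 180/143·R3.
R2 ← R2 + 129/143·R3.
R4 ← R4 + 599/143·R3.
R5 ← R5 + 599/143·R3.
R4 ← R4 / (-22357/542).
R1 ← R1 + 5233/542·R4.
R2 ← R2 + 1900/271·R4.
R3 ← R3 + 2373/271·R4.
R5 ← R5 + 22357/542·R4.
R5 reduces to 0 = 0, so the extra equation is consistent.
Reading off the reduced rows gives p = 4, q = 5, r = -6, s = 3.

p = 4, q = 5, r = -6, s = 3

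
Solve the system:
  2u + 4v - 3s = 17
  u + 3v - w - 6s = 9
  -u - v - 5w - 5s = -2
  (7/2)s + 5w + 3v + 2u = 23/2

no solution

Row-reduce:
R1 ← R1 / (2).
R2 ← R2 − 1·R1.
R3 ← R3 + 1·R1.
R4 ← R4 − 2·R1.
R1 ← R1 − 2·R2.
R3 ← R3 − 1·R2.
R4 ← R4 + 1·R2.
R3 ← R3 / (-4).
R1 ← R1 − 2·R3.
R2 ← R2 + 1·R3.
R4 ← R4 − 4·R3.
Row 4 reduces to 0 = 1, a contradiction. The system is inconsistent.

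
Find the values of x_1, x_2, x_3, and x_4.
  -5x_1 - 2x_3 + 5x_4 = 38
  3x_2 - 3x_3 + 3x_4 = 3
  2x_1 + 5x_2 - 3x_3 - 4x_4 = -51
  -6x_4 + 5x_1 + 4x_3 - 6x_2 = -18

x_1 = -2, x_2 = -4, x_3 = 1, x_4 = 6

Row-reduce the augmented matrix:
R1 ← R1 / (-5).
R3 ← R3 − 2·R1.
R4 ← R4 − 5·R1.
R2 ← R2 / (3).
R3 ← R3 − 5·R2.
R4 ← R4 + 6·R2.
R3 ← R3 / (6/5).
R1 ← R1 − 2/5·R3.
R2 ← R2 + 1·R3.
R4 ← R4 + 4·R3.
R4 ← R4 / (-55/3).
R1 ← R1 − 4/3·R4.
R2 ← R2 + 29/6·R4.
R3 ← R3 + 35/6·R4.
Reading off the reduced rows gives x_1 = -2, x_2 = -4, x_3 = 1, x_4 = 6.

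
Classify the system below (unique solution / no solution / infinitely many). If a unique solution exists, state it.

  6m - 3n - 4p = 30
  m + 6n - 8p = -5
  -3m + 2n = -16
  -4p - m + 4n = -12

no solution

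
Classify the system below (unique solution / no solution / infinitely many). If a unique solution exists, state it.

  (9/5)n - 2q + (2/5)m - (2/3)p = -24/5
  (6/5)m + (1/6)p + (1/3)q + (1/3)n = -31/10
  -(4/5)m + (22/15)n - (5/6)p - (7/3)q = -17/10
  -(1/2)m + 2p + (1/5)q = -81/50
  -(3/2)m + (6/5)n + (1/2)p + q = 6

Row-reduce the augmented matrix:
R1 ← R1 / (2/5).
R2 ← R2 − 6/5·R1.
R3 ← R3 + 4/5·R1.
R4 ← R4 + 1/2·R1.
R5 ← R5 + 3/2·R1.
R2 ← R2 / (-76/15).
R1 ← R1 − 9/2·R2.
R3 ← R3 − 76/15·R2.
R4 ← R4 − 9/4·R2.
R5 ← R5 − 159/20·R2.
Swap R3 and R4.
R3 ← R3 / (3883/1824).
R1 ← R1 − 235/912·R3.
R2 ← R2 + 65/152·R3.
R5 ← R5 − 851/608·R3.
Swap R4 and R5.
R4 ← R4 / (60197/19415).
R1 ← R1 − 2186/3883·R4.
R2 ← R2 + 4454/3883·R4.
R3 ← R3 − 4674/19415·R4.
R5 reduces to 0 = 0, so the extra equation is consistent.
Reading off the reduced rows gives m = -3, n = 0, p = -9/5, q = 12/5.

m = -3, n = 0, p = -9/5, q = 12/5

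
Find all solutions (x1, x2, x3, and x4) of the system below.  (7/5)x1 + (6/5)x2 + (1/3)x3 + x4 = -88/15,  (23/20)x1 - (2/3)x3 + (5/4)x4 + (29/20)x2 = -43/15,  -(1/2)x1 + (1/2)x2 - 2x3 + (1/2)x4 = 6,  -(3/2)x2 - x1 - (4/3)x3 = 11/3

infinitely many solutions

Row-reduce:
R1 ← R1 / (7/5).
R2 ← R2 − 23/20·R1.
R3 ← R3 + 1/2·R1.
R4 ← R4 + 1·R1.
R2 ← R2 / (13/28).
R1 ← R1 − 6/7·R2.
R3 ← R3 − 13/14·R2.
R4 ← R4 + 9/14·R2.
Swap R3 and R4.
R3 ← R3 / (-187/78).
R1 ← R1 − 77/39·R3.
R2 ← R2 + 79/39·R3.
Rank is 3 with 4 unknowns, leaving x4 free.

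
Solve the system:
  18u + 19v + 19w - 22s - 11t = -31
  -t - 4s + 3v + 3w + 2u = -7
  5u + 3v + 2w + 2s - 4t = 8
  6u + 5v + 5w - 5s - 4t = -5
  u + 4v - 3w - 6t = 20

Row-reduce:
R1 ← R1 / (18).
R2 ← R2 − 2·R1.
R3 ← R3 − 5·R1.
R4 ← R4 − 6·R1.
R5 ← R5 − 1·R1.
R2 ← R2 / (8/9).
R1 ← R1 − 19/18·R2.
R3 ← R3 + 41/18·R2.
R4 ← R4 + 4/3·R2.
R5 ← R5 − 53/18·R2.
R3 ← R3 / (-1).
R2 ← R2 − 1·R3.
R5 ← R5 + 7·R3.
Swap R4 and R5.
R4 ← R4 / (-45/2).
R1 ← R1 − 5/8·R4.
R2 ← R2 − 19/8·R4.
R3 ← R3 + 33/8·R4.
Rank is 4 with 5 unknowns, leaving t free.

infinitely many solutions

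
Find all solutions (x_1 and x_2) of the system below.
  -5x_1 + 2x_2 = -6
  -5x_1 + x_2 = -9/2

x_1 = 3/5, x_2 = -3/2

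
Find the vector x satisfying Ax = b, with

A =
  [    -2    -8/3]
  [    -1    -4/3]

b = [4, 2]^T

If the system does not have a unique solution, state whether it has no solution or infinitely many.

Row-reduce:
R1 ← R1 / (-2).
R2 ← R2 + 1·R1.
Rank is 1 with 2 unknowns, leaving x_2 free.

infinitely many solutions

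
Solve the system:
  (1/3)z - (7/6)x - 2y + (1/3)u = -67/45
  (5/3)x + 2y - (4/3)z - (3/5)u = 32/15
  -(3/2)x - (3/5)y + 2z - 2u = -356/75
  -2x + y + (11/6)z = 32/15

x = -2, y = 9/5, z = -2, u = 4/3

Row-reduce the augmented matrix:
R1 ← R1 / (-7/6).
R2 ← R2 − 5/3·R1.
R3 ← R3 + 3/2·R1.
R4 ← R4 + 2·R1.
R2 ← R2 / (-6/7).
R1 ← R1 − 12/7·R2.
R3 ← R3 − 69/35·R2.
R4 ← R4 − 31/7·R2.
R3 ← R3 / (-2/5).
R1 ← R1 + 2·R3.
R2 ← R2 − 1·R3.
R4 ← R4 + 19/6·R3.
R4 ← R4 / (7297/360).
R1 ← R1 − 391/30·R4.
R2 ← R2 + 239/36·R4.
R3 ← R3 − 407/60·R4.
Reading off the reduced rows gives x = -2, y = 9/5, z = -2, u = 4/3.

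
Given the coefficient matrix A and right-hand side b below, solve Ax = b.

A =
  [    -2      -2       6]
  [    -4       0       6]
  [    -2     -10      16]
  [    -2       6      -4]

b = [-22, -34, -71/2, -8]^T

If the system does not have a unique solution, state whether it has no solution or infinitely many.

Row-reduce:
R1 ← R1 / (-2).
R2 ← R2 + 4·R1.
R3 ← R3 + 2·R1.
R4 ← R4 + 2·R1.
R2 ← R2 / (4).
R1 ← R1 − 1·R2.
R3 ← R3 + 8·R2.
R4 ← R4 − 8·R2.
R3 ← R3 / (-2).
R1 ← R1 + 3/2·R3.
R2 ← R2 + 3/2·R3.
R4 ← R4 − 2·R3.
Row 4 reduces to 0 = 1/2, a contradiction. The system is inconsistent.

no solution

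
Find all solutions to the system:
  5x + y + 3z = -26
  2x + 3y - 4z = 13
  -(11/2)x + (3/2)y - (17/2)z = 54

no solution

Row-reduce:
R1 ← R1 / (5).
R2 ← R2 − 2·R1.
R3 ← R3 + 11/2·R1.
R2 ← R2 / (13/5).
R1 ← R1 − 1/5·R2.
R3 ← R3 − 13/5·R2.
Row 3 reduces to 0 = 2, a contradiction. The system is inconsistent.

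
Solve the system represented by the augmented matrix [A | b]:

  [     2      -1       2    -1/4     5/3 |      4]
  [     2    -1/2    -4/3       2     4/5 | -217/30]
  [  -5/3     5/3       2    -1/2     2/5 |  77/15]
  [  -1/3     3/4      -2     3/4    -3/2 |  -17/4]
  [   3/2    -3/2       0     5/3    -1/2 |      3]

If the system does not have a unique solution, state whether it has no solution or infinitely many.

x_1 = 0, x_2 = -1, x_3 = 4, x_4 = 0, x_5 = -3

Row-reduce the augmented matrix:
R1 ← R1 / (2).
R2 ← R2 − 2·R1.
R3 ← R3 + 5/3·R1.
R4 ← R4 + 1/3·R1.
R5 ← R5 − 3/2·R1.
R2 ← R2 / (1/2).
R1 ← R1 + 1/2·R2.
R3 ← R3 − 5/6·R2.
R4 ← R4 − 7/12·R2.
R5 ← R5 + 3/4·R2.
R3 ← R3 / (83/9).
R1 ← R1 + 7/3·R3.
R2 ← R2 + 20/3·R3.
R4 ← R4 − 20/9·R3.
R5 ← R5 + 13/2·R3.
R4 ← R4 / (-839/996).
R1 ← R1 − 331/332·R4.
R2 ← R2 − 106/83·R4.
R3 ← R3 + 321/664·R4.
R5 ← R5 − 4157/1992·R4.
R5 ← R5 / (-486923/151020).
R1 ← R1 + 3249/8390·R5.
R2 ← R2 + 3764/4195·R5.
R3 ← R3 − 15419/16780·R5.
R4 ← R4 − 14794/12585·R5.
Reading off the reduced rows gives x_1 = 0, x_2 = -1, x_3 = 4, x_4 = 0, x_5 = -3.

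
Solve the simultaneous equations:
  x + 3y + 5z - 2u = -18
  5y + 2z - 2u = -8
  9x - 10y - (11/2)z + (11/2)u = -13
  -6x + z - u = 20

Row-reduce:
R3 ← R3 − 9·R1.
R4 ← R4 + 6·R1.
R2 ← R2 / (5).
R1 ← R1 − 3·R2.
R3 ← R3 + 37·R2.
R4 ← R4 − 18·R2.
R3 ← R3 / (-357/10).
R1 ← R1 − 19/5·R3.
R2 ← R2 − 2/5·R3.
R4 ← R4 − 119/5·R3.
Row 4 reduces to 0 = 2/3, a contradiction. The system is inconsistent.

no solution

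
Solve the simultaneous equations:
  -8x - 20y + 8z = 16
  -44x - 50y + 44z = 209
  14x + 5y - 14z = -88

no solution

Row-reduce:
R1 ← R1 / (-8).
R2 ← R2 + 44·R1.
R3 ← R3 − 14·R1.
R2 ← R2 / (60).
R1 ← R1 − 5/2·R2.
R3 ← R3 + 30·R2.
Row 3 reduces to 0 = 1/2, a contradiction. The system is inconsistent.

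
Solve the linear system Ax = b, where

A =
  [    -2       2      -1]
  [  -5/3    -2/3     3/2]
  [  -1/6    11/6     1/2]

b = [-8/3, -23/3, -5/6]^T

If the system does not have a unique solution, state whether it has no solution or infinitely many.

x_1 = 8/3, x_2 = 1/3, x_3 = -2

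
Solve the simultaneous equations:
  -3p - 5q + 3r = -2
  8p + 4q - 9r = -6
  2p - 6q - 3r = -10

Row-reduce:
R1 ← R1 / (-3).
R2 ← R2 − 8·R1.
R3 ← R3 − 2·R1.
R2 ← R2 / (-28/3).
R1 ← R1 − 5/3·R2.
R3 ← R3 + 28/3·R2.
Rank is 2 with 3 unknowns, leaving r free.

infinitely many solutions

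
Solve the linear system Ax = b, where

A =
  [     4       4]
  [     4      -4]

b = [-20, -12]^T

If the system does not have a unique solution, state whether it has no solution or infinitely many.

x_1 = -4, x_2 = -1

Row-reduce the augmented matrix:
R1 ← R1 / (4).
R2 ← R2 − 4·R1.
R2 ← R2 / (-8).
R1 ← R1 − 1·R2.
Reading off the reduced rows gives x_1 = -4, x_2 = -1.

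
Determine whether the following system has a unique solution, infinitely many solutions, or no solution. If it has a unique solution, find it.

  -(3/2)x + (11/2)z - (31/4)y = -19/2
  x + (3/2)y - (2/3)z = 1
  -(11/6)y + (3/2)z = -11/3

no solution

Row-reduce:
R1 ← R1 / (-3/2).
R2 ← R2 − 1·R1.
R2 ← R2 / (-11/3).
R1 ← R1 − 31/6·R2.
R3 ← R3 + 11/6·R2.
Row 3 reduces to 0 = -1, a contradiction. The system is inconsistent.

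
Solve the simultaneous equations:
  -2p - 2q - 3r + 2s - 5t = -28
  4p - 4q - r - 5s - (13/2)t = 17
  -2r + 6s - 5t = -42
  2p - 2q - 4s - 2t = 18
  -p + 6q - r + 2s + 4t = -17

no solution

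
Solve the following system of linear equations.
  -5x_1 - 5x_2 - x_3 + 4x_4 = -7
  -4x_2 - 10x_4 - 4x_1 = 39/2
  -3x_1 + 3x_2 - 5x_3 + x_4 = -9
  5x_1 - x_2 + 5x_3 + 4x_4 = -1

no solution

Row-reduce:
R1 ← R1 / (-5).
R2 ← R2 + 4·R1.
R3 ← R3 + 3·R1.
R4 ← R4 − 5·R1.
Swap R2 and R3.
R2 ← R2 / (6).
R1 ← R1 − 1·R2.
R4 ← R4 + 6·R2.
R3 ← R3 / (4/5).
R1 ← R1 − 14/15·R3.
R2 ← R2 + 11/15·R3.
R4 ← R4 + 2/5·R3.
Row 4 reduces to 0 = -1/4, a contradiction. The system is inconsistent.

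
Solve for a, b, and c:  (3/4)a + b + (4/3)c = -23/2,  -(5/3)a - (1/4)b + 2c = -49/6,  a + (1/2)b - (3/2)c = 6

a = -2, b = -2, c = -6

Row-reduce the augmented matrix:
R1 ← R1 / (3/4).
R2 ← R2 + 5/3·R1.
R3 ← R3 − 1·R1.
R2 ← R2 / (71/36).
R1 ← R1 − 4/3·R2.
R3 ← R3 + 5/6·R2.
R3 ← R3 / (-503/426).
R1 ← R1 + 112/71·R3.
R2 ← R2 − 536/213·R3.
Reading off the reduced rows gives a = -2, b = -2, c = -6.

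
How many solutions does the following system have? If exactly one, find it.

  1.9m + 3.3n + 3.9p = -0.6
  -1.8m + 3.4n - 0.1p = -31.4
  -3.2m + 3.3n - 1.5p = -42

Row-reduce the augmented matrix:
R1 ← R1 / (19/10).
R2 ← R2 + 9/5·R1.
R3 ← R3 + 16/5·R1.
R2 ← R2 / (124/19).
R1 ← R1 − 33/19·R2.
R3 ← R3 − 1683/190·R2.
R3 ← R3 / (2349/12400).
R1 ← R1 − 1359/1240·R3.
R2 ← R2 − 683/1240·R3.
Reading off the reduced rows gives m = 6, n = -6, p = 2.

m = 6, n = -6, p = 2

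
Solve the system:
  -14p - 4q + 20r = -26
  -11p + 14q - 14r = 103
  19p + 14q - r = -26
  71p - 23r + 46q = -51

no solution

Row-reduce:
R1 ← R1 / (-14).
R2 ← R2 + 11·R1.
R3 ← R3 − 19·R1.
R4 ← R4 − 71·R1.
R2 ← R2 / (120/7).
R1 ← R1 − 2/7·R2.
R3 ← R3 − 60/7·R2.
R4 ← R4 − 180/7·R2.
R3 ← R3 / (41).
R1 ← R1 + 14/15·R3.
R2 ← R2 + 26/15·R3.
R4 ← R4 − 123·R3.
Row 4 reduces to 0 = 1, a contradiction. The system is inconsistent.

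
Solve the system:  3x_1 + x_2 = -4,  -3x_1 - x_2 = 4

infinitely many solutions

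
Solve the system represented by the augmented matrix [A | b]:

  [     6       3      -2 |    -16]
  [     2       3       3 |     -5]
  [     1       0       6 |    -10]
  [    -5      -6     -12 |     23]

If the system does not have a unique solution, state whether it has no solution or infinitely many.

no solution

Row-reduce:
R1 ← R1 / (6).
R2 ← R2 − 2·R1.
R3 ← R3 − 1·R1.
R4 ← R4 + 5·R1.
R2 ← R2 / (2).
R1 ← R1 − 1/2·R2.
R3 ← R3 + 1/2·R2.
R4 ← R4 + 7/2·R2.
R3 ← R3 / (29/4).
R1 ← R1 + 5/4·R3.
R2 ← R2 − 11/6·R3.
R4 ← R4 + 29/4·R3.
Row 4 reduces to 0 = 3, a contradiction. The system is inconsistent.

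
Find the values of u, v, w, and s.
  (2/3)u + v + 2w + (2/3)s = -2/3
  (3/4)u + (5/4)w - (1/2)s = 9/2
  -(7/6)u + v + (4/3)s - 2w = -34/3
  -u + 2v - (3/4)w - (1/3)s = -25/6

u = 0, v = -2, w = 2, s = -4

Row-reduce the augmented matrix:
R1 ← R1 / (2/3).
R2 ← R2 − 3/4·R1.
R3 ← R3 + 7/6·R1.
R4 ← R4 + 1·R1.
R2 ← R2 / (-9/8).
R1 ← R1 − 3/2·R2.
R3 ← R3 − 11/4·R2.
R4 ← R4 − 7/2·R2.
R3 ← R3 / (-17/18).
R1 ← R1 − 5/3·R3.
R2 ← R2 − 8/9·R3.
R4 ← R4 + 31/36·R3.
R4 ← R4 / (-277/102).
R1 ← R1 + 28/17·R4.
R2 ← R2 − 10/17·R4.
R3 ← R3 − 10/17·R4.
Reading off the reduced rows gives u = 0, v = -2, w = 2, s = -4.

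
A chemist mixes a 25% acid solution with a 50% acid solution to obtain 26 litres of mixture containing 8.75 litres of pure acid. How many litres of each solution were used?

Let a = litres of solution A, b = litres of solution B.
  a + b = 26
  (1/4)a + (1/2)b = 35/4
Row-reduce the augmented matrix:
R2 ← R2 − 1/4·R1.
R2 ← R2 / (1/4).
R1 ← R1 − 1·R2.
Reading off the reduced rows gives a = 17, b = 9.

litres of solution A: 17, litres of solution B: 9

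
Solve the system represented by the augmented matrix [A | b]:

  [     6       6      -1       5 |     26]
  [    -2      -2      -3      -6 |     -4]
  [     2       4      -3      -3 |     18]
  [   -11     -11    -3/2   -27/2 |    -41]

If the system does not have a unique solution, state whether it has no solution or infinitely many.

no solution

Row-reduce:
R1 ← R1 / (6).
R2 ← R2 + 2·R1.
R3 ← R3 − 2·R1.
R4 ← R4 + 11·R1.
Swap R2 and R3.
R2 ← R2 / (2).
R1 ← R1 − 1·R2.
R3 ← R3 / (-10/3).
R1 ← R1 − 7/6·R3.
R2 ← R2 + 4/3·R3.
R4 ← R4 + 10/3·R3.
Row 4 reduces to 0 = 2, a contradiction. The system is inconsistent.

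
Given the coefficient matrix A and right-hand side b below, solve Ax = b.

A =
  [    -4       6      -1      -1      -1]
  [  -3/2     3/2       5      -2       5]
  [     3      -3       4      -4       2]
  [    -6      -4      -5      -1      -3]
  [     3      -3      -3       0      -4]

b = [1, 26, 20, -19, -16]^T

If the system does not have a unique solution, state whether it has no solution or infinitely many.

infinitely many solutions

Row-reduce:
R1 ← R1 / (-4).
R2 ← R2 + 3/2·R1.
R3 ← R3 − 3·R1.
R4 ← R4 + 6·R1.
R5 ← R5 − 3·R1.
R2 ← R2 / (-3/4).
R1 ← R1 + 3/2·R2.
R3 ← R3 − 3/2·R2.
R4 ← R4 + 13·R2.
R5 ← R5 − 3/2·R2.
R3 ← R3 / (14).
R1 ← R1 + 21/2·R3.
R2 ← R2 + 43/6·R3.
R4 ← R4 + 290/3·R3.
R5 ← R5 − 7·R3.
R4 ← R4 / (-186/7).
R1 ← R1 + 5/2·R4.
R2 ← R2 + 27/14·R4.
R3 ← R3 + 4/7·R4.
Rank is 4 with 5 unknowns, leaving x_5 free.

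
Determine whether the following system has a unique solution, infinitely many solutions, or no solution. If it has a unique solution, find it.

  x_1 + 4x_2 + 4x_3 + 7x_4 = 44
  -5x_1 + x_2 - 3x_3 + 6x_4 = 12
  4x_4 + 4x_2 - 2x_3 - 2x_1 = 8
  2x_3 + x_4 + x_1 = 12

Row-reduce:
R2 ← R2 + 5·R1.
R3 ← R3 + 2·R1.
R4 ← R4 − 1·R1.
R2 ← R2 / (21).
R1 ← R1 − 4·R2.
R3 ← R3 − 12·R2.
R4 ← R4 + 4·R2.
R3 ← R3 / (-26/7).
R1 ← R1 − 16/21·R3.
R2 ← R2 − 17/21·R3.
R4 ← R4 − 26/21·R3.
Rank is 3 with 4 unknowns, leaving x_4 free.

infinitely many solutions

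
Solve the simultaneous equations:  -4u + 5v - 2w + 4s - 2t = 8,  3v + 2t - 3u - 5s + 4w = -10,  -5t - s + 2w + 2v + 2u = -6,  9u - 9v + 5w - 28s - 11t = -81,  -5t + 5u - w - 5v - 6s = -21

no solution

Row-reduce:
R1 ← R1 / (-4).
R2 ← R2 + 3·R1.
R3 ← R3 − 2·R1.
R4 ← R4 − 9·R1.
R5 ← R5 − 5·R1.
R2 ← R2 / (-3/4).
R1 ← R1 + 5/4·R2.
R3 ← R3 − 9/2·R2.
R4 ← R4 − 9/4·R2.
R5 ← R5 − 5/4·R2.
R3 ← R3 / (34).
R1 ← R1 + 26/3·R3.
R2 ← R2 + 22/3·R3.
R4 ← R4 − 17·R3.
R5 ← R5 − 17/3·R3.
R4 ← R4 / (-39/2).
R1 ← R1 − 6/17·R4.
R2 ← R2 − 9/17·R4.
R3 ← R3 + 47/34·R4.
R5 ← R5 + 13/2·R4.
Row 5 reduces to 0 = -2/3, a contradiction. The system is inconsistent.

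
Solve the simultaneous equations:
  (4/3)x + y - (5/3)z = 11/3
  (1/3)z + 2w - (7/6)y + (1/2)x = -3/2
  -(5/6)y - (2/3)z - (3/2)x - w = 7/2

infinitely many solutions

Row-reduce:
R1 ← R1 / (4/3).
R2 ← R2 − 1/2·R1.
R3 ← R3 + 3/2·R1.
R2 ← R2 / (-37/24).
R1 ← R1 − 3/4·R2.
R3 ← R3 − 7/24·R2.
R3 ← R3 / (-262/111).
R1 ← R1 + 29/37·R3.
R2 ← R2 + 23/37·R3.
Rank is 3 with 4 unknowns, leaving w free.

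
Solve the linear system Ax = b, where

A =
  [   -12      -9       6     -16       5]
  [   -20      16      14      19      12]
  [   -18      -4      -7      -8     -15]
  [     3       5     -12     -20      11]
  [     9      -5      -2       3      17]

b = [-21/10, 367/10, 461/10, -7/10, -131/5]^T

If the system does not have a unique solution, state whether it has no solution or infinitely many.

x_1 = -2, x_2 = 4/5, x_3 = -7/5, x_4 = 1/2, x_5 = -1/2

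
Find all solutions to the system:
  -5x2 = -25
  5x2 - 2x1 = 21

Row-reduce the augmented matrix:
Swap R1 and R2.
R1 ← R1 / (-2).
R2 ← R2 / (-5).
R1 ← R1 + 5/2·R2.
Reading off the reduced rows gives x1 = 2, x2 = 5.

x1 = 2, x2 = 5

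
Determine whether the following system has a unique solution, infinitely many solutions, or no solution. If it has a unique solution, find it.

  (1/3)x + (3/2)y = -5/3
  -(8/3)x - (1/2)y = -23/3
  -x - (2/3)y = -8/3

Row-reduce:
R1 ← R1 / (1/3).
R2 ← R2 + 8/3·R1.
R3 ← R3 + 1·R1.
R2 ← R2 / (23/2).
R1 ← R1 − 9/2·R2.
R3 ← R3 − 23/6·R2.
Row 3 reduces to 0 = -2/3, a contradiction. The system is inconsistent.

no solution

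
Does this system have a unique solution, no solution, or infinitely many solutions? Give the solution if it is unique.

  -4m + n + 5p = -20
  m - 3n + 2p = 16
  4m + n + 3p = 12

Row-reduce the augmented matrix:
R1 ← R1 / (-4).
R2 ← R2 − 1·R1.
R3 ← R3 − 4·R1.
R2 ← R2 / (-11/4).
R1 ← R1 + 1/4·R2.
R3 ← R3 − 2·R2.
R3 ← R3 / (114/11).
R1 ← R1 + 17/11·R3.
R2 ← R2 + 13/11·R3.
Reading off the reduced rows gives m = 4, n = -4, p = 0.

m = 4, n = -4, p = 0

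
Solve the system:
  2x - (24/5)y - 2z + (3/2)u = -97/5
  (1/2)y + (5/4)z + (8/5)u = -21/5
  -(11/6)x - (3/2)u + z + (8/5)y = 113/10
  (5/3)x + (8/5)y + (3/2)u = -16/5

Row-reduce:
R1 ← R1 / (2).
R3 ← R3 + 11/6·R1.
R4 ← R4 − 5/3·R1.
R2 ← R2 / (1/2).
R1 ← R1 + 12/5·R2.
R3 ← R3 + 14/5·R2.
R4 ← R4 − 28/5·R2.
R3 ← R3 / (37/6).
R1 ← R1 − 5·R3.
R2 ← R2 − 5/2·R3.
R4 ← R4 + 37/3·R3.
Rank is 3 with 4 unknowns, leaving u free.

infinitely many solutions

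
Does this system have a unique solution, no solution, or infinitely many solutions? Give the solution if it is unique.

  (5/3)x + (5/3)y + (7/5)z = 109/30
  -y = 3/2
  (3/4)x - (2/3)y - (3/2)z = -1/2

x = 2, y = -3/2, z = 2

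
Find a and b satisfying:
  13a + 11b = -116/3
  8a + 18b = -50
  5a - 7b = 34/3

a = -1, b = -7/3

Row-reduce the augmented matrix:
R1 ← R1 / (13).
R2 ← R2 − 8·R1.
R3 ← R3 − 5·R1.
R2 ← R2 / (146/13).
R1 ← R1 − 11/13·R2.
R3 ← R3 + 146/13·R2.
R3 reduces to 0 = 0, so the extra equation is consistent.
Reading off the reduced rows gives a = -1, b = -7/3.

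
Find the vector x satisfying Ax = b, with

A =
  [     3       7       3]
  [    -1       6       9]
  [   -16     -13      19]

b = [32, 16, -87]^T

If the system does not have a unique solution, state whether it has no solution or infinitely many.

x_1 = 5, x_2 = 2, x_3 = 1

Row-reduce the augmented matrix:
R1 ← R1 / (3).
R2 ← R2 + 1·R1.
R3 ← R3 + 16·R1.
R2 ← R2 / (25/3).
R1 ← R1 − 7/3·R2.
R3 ← R3 − 73/3·R2.
R3 ← R3 / (29/5).
R1 ← R1 + 9/5·R3.
R2 ← R2 − 6/5·R3.
Reading off the reduced rows gives x_1 = 5, x_2 = 2, x_3 = 1.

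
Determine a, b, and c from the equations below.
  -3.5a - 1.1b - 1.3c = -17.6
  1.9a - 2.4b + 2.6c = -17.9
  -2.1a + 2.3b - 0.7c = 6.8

Row-reduce the augmented matrix:
R1 ← R1 / (-7/2).
R2 ← R2 − 19/10·R1.
R3 ← R3 + 21/10·R1.
R2 ← R2 / (-1049/350).
R1 ← R1 − 11/35·R2.
R3 ← R3 − 74/25·R2.
R3 ← R3 / (10232/5245).
R1 ← R1 − 598/1049·R3.
R2 ← R2 + 663/1049·R3.
Reading off the reduced rows gives a = 5, b = 6, c = -5.

a = 5, b = 6, c = -5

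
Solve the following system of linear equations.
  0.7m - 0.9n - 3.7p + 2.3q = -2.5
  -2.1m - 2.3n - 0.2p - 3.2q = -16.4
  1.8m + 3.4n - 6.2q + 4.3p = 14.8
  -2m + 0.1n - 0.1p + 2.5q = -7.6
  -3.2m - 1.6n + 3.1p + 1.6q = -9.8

m = 5, n = 1, p = 2, q = 1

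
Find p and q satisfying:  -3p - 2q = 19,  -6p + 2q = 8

Row-reduce the augmented matrix:
R1 ← R1 / (-3).
R2 ← R2 + 6·R1.
R2 ← R2 / (6).
R1 ← R1 − 2/3·R2.
Reading off the reduced rows gives p = -3, q = -5.

p = -3, q = -5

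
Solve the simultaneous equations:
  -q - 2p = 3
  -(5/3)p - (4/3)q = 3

p = -1, q = -1

Row-reduce the augmented matrix:
R1 ← R1 / (-2).
R2 ← R2 + 5/3·R1.
R2 ← R2 / (-1/2).
R1 ← R1 − 1/2·R2.
Reading off the reduced rows gives p = -1, q = -1.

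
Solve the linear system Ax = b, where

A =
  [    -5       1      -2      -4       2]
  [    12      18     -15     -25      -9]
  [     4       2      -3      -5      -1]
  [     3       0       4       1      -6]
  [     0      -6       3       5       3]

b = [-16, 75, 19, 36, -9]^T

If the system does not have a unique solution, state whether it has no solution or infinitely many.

Row-reduce:
R1 ← R1 / (-5).
R2 ← R2 − 12·R1.
R3 ← R3 − 4·R1.
R4 ← R4 − 3·R1.
R2 ← R2 / (102/5).
R1 ← R1 + 1/5·R2.
R3 ← R3 − 14/5·R2.
R4 ← R4 − 3/5·R2.
R5 ← R5 + 6·R2.
R3 ← R3 / (-32/17).
R1 ← R1 − 7/34·R3.
R2 ← R2 + 33/34·R3.
R4 ← R4 − 115/34·R3.
R5 ← R5 + 48/17·R3.
R4 ← R4 / (-79/12).
R1 ← R1 − 1/12·R4.
R2 ← R2 − 1/12·R4.
R3 ← R3 − 11/6·R4.
Rank is 4 with 5 unknowns, leaving x_5 free.

infinitely many solutions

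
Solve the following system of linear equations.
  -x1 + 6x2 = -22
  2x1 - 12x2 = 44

Row-reduce:
R1 ← R1 / (-1).
R2 ← R2 − 2·R1.
Rank is 1 with 2 unknowns, leaving x2 free.

infinitely many solutions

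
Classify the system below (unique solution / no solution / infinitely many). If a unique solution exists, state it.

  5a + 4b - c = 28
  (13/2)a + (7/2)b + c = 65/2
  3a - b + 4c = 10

no solution

Row-reduce:
R1 ← R1 / (5).
R2 ← R2 − 13/2·R1.
R3 ← R3 − 3·R1.
R2 ← R2 / (-17/10).
R1 ← R1 − 4/5·R2.
R3 ← R3 + 17/5·R2.
Row 3 reduces to 0 = 1, a contradiction. The system is inconsistent.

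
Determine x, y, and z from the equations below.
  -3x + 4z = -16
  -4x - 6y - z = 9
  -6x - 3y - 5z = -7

x = 4, y = -4, z = -1

Row-reduce the augmented matrix:
R1 ← R1 / (-3).
R2 ← R2 + 4·R1.
R3 ← R3 + 6·R1.
R2 ← R2 / (-6).
R3 ← R3 + 3·R2.
R3 ← R3 / (-59/6).
R1 ← R1 + 4/3·R3.
R2 ← R2 − 19/18·R3.
Reading off the reduced rows gives x = 4, y = -4, z = -1.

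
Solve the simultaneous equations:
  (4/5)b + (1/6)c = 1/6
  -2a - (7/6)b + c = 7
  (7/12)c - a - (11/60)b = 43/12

infinitely many solutions

Row-reduce:
Swap R1 and R2.
R1 ← R1 / (-2).
R3 ← R3 + 1·R1.
R2 ← R2 / (4/5).
R1 ← R1 − 7/12·R2.
R3 ← R3 − 2/5·R2.
Rank is 2 with 3 unknowns, leaving c free.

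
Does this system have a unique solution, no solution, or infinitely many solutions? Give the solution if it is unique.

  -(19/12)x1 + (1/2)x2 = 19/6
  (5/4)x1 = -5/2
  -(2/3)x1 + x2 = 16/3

Row-reduce:
R1 ← R1 / (-19/12).
R2 ← R2 − 5/4·R1.
R3 ← R3 + 2/3·R1.
R2 ← R2 / (15/38).
R1 ← R1 + 6/19·R2.
R3 ← R3 − 15/19·R2.
Row 3 reduces to 0 = 4, a contradiction. The system is inconsistent.

no solution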